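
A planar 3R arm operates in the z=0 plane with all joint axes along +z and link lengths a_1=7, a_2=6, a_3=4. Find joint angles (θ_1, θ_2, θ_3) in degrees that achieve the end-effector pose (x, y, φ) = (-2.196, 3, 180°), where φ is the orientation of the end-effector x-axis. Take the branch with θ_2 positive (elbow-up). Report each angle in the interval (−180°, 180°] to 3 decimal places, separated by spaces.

-0.002 149.999 30.003

wrist centre = target − a_3·(cos φ, sin φ) = (1.8040, 3.0000)
cos θ_2 = (12.2544−7²−6²)/(2·7·6) = -0.8660; θ_2 = 149.9992° (elbow-up)
β = atan2(3.0000,1.8040) = 58.9801°; ψ = atan2(3.0001,1.8039) = 58.9823°
θ_1 = β − ψ = -0.0022°
θ_3 = φ − θ_1 − θ_2 = 30.0029° (wrapped to (-180°,180°])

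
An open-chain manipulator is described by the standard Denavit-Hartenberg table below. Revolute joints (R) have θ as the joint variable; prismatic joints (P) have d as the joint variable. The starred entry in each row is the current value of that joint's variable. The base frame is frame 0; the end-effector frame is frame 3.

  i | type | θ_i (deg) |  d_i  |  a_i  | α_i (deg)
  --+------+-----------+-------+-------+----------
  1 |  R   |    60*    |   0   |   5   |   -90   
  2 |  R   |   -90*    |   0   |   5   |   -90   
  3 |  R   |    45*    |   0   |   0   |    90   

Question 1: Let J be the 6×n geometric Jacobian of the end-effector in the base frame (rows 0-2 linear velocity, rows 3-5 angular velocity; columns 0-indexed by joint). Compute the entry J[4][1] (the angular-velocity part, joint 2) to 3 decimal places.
axis z_1 = (-0.8660,0.5000,0.0000); lever o_n−o_1 = (0.0000,0.0000,5.0000)
cross product → J_v[:, 1] = (2.5000,4.3301,-0.0000)
J_ω[:, 1] = z_1
entry J[4][1] = 0.5000

0.500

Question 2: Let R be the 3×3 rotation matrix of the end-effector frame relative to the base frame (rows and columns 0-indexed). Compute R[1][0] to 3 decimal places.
End-effector x-axis (col 0 of R) = (0.6124,-0.3536,0.7071)
R[1][0] = -0.3536

-0.354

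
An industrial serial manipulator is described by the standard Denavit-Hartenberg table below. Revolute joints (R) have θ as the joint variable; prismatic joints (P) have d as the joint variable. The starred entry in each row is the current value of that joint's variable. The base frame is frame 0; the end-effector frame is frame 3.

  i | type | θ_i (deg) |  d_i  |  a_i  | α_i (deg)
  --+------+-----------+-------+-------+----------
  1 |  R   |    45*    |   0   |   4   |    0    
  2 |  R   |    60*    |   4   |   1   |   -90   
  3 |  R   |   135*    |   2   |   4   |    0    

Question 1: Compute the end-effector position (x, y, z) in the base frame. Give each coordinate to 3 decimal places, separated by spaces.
after link 1: o_1 = (2.8284, 2.8284, 0.0000)
after link 2: o_2 = (2.5696, 3.7944, 4.0000)
after link 3: o_3 = (1.3698, 0.5447, 1.1716)

1.370 0.545 1.172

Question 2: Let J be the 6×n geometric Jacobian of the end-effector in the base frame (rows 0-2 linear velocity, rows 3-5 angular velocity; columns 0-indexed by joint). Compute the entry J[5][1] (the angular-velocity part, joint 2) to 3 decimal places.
axis z_1 = (0.0000,0.0000,1.0000); lever o_n−o_1 = (-1.4586,-2.2838,1.1716)
cross product → J_v[:, 1] = (2.2838,-1.4586,0.0000)
J_ω[:, 1] = z_1
entry J[5][1] = 1.0000

1.000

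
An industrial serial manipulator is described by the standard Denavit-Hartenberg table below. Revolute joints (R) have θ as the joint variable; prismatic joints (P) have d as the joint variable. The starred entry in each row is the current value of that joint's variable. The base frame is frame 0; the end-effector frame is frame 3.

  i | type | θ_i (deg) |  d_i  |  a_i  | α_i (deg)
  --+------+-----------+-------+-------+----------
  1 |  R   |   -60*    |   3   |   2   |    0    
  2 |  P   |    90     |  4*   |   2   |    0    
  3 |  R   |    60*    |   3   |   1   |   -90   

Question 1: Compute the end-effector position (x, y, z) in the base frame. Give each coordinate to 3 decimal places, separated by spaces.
after link 1: o_1 = (1.0000, -1.7321, 3.0000)
after link 2: o_2 = (2.7321, -0.7321, 7.0000)
after link 3: o_3 = (2.7321, 0.2679, 10.0000)

2.732 0.268 10.000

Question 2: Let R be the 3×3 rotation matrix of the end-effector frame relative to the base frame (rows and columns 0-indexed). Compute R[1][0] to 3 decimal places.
End-effector x-axis (col 0 of R) = (0.0000,1.0000,0.0000)
R[1][0] = 1.0000

1.000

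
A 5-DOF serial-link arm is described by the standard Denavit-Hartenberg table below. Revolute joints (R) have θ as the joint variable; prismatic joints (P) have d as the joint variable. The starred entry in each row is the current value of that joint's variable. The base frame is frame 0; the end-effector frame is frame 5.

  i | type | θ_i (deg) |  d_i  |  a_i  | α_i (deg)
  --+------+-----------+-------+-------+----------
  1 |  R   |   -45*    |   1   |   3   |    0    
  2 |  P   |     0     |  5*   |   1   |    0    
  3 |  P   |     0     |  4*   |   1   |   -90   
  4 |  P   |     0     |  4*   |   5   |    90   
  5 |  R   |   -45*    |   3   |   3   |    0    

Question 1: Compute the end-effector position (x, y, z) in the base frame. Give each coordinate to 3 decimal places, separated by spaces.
after link 1: o_1 = (2.1213, -2.1213, 1.0000)
after link 2: o_2 = (2.8284, -2.8284, 6.0000)
after link 3: o_3 = (3.5355, -3.5355, 10.0000)
after link 4: o_4 = (9.8995, -4.2426, 10.0000)
after link 5: o_5 = (9.8995, -7.2426, 13.0000)

9.899 -7.243 13.000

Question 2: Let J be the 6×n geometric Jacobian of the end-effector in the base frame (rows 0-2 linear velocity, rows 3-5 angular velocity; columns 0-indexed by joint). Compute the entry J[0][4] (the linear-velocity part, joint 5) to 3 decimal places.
3.000

axis z_4 = (0.0000,0.0000,1.0000); lever o_n−o_4 = (0.0000,-3.0000,3.0000)
cross product → J_v[:, 4] = (3.0000,0.0000,-0.0000)
J_ω[:, 4] = z_4
entry J[0][4] = 3.0000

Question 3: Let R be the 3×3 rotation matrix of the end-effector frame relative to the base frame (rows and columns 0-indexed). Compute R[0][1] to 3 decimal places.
1.000

End-effector y-axis (col 1 of R) = (1.0000,0.0000,0.0000)
R[0][1] = 1.0000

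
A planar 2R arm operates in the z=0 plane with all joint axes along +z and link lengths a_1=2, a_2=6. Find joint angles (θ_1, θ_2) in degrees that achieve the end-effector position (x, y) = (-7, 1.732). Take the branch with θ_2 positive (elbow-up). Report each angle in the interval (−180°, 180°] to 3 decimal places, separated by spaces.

cos θ_2 = (51.9998−2²−6²)/(2·2·6) = 0.5000; θ_2 = 60.0005° (elbow-up)
β = atan2(1.7320,-7.0000) = 166.1025°; ψ = atan2(5.1962,5.0000) = 46.1025°
θ_1 = β − ψ = 120.0000°

120.000 60.000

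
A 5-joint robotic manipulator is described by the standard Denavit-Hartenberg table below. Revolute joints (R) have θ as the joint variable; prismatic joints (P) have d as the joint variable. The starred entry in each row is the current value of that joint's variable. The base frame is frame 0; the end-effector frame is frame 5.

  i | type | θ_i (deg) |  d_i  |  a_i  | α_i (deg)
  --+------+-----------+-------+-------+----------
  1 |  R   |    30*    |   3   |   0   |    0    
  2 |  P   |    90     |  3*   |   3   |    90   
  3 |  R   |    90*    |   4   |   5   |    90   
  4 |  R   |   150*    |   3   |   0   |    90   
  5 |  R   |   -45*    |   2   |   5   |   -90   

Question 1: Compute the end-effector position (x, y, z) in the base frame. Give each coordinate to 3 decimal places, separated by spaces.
5.263 5.884 8.938

after link 1: o_1 = (0.0000, 0.0000, 3.0000)
after link 2: o_2 = (-1.5000, 2.5981, 6.0000)
after link 3: o_3 = (1.9641, 4.5981, 11.0000)
after link 4: o_4 = (0.4641, 7.1962, 11.0000)
after link 5: o_5 = (5.2628, 5.8842, 8.9381)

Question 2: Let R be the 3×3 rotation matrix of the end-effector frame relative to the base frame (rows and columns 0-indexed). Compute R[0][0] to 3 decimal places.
End-effector x-axis (col 0 of R) = (0.6597,-0.4356,-0.6124)
R[0][0] = 0.6597

0.660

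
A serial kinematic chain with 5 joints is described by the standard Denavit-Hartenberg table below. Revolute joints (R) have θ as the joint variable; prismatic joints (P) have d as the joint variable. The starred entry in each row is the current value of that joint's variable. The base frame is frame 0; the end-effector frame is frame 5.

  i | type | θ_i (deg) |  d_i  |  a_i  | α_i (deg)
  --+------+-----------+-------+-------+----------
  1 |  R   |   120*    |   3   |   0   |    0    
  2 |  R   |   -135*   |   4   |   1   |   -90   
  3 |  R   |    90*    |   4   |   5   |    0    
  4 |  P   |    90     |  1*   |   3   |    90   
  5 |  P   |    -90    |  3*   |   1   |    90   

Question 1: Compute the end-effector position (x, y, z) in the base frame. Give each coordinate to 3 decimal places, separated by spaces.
after link 1: o_1 = (0.0000, 0.0000, 3.0000)
after link 2: o_2 = (0.9659, -0.2588, 7.0000)
after link 3: o_3 = (2.0012, 3.6049, 2.0000)
after link 4: o_4 = (-0.6378, 5.3473, 2.0000)
after link 5: o_5 = (-0.8966, 4.3813, -1.0000)

-0.897 4.381 -1.000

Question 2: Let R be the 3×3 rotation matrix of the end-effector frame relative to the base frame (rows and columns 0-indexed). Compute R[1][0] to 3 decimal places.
-0.966

End-effector x-axis (col 0 of R) = (-0.2588,-0.9659,-0.0000)
R[1][0] = -0.9659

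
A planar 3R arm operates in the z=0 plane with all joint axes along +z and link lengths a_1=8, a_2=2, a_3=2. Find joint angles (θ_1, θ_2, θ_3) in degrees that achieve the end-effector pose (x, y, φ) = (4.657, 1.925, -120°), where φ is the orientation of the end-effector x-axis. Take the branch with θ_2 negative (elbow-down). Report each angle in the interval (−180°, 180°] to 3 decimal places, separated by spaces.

wrist centre = target − a_3·(cos φ, sin φ) = (5.6570, 3.6571)
cos θ_2 = (45.3757−8²−2²)/(2·8·2) = -0.7070; θ_2 = -134.9922° (elbow-down)
β = atan2(3.6571,5.6570) = 32.8812°; ψ = atan2(-1.4144,6.5860) = -12.1207°
θ_1 = β − ψ = 45.0020°
θ_3 = φ − θ_1 − θ_2 = -30.0098° (wrapped to (-180°,180°])

45.002 -134.992 -30.010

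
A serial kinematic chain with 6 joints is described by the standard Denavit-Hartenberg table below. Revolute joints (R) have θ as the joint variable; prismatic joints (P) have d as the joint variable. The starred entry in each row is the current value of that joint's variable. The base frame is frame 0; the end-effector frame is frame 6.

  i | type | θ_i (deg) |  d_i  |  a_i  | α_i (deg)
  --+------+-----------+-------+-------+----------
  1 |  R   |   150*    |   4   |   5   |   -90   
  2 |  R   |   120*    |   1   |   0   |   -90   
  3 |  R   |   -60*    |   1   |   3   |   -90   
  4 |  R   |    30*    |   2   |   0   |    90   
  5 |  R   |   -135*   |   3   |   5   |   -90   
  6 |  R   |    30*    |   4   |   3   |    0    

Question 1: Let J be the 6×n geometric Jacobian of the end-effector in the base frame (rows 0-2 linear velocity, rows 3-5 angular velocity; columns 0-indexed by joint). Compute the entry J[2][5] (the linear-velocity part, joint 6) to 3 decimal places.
axis z_5 = (-0.8397,-0.5358,0.0884); lever o_n−o_5 = (-4.2855,-0.3279,2.5548)
cross product → J_v[:, 5] = (-1.3400,1.7665,-2.0209)
J_ω[:, 5] = z_5
entry J[2][5] = -2.0209

-2.021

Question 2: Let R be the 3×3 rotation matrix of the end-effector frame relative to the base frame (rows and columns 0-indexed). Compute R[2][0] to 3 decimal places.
0.734

End-effector x-axis (col 0 of R) = (-0.3089,0.6051,0.7338)
R[2][0] = 0.7338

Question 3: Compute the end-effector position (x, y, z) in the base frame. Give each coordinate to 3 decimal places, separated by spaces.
after link 1: o_1 = (-4.3301, 2.5000, 4.0000)
after link 2: o_2 = (-4.8301, 1.6340, 4.0000)
after link 3: o_3 = (-4.7296, -1.4240, 3.2010)
after link 4: o_4 = (-3.4796, -0.9910, 1.7010)
after link 5: o_5 = (-2.0768, -2.2803, 7.2118)
after link 6: o_6 = (-6.3623, -2.6083, 9.7667)

-6.362 -2.608 9.767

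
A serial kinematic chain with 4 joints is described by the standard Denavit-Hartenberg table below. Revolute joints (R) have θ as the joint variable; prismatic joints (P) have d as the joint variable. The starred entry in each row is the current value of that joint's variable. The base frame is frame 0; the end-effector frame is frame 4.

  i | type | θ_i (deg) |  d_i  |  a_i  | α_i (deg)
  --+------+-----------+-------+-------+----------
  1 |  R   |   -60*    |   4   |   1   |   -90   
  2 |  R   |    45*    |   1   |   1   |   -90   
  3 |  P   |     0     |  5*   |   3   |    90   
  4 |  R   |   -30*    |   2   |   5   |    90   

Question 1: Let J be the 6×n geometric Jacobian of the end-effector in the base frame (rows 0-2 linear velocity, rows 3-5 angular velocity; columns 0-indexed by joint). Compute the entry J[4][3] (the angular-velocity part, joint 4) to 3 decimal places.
axis z_3 = (0.8660,0.5000,0.0000); lever o_n−o_3 = (4.1469,-3.1826,-1.2941)
cross product → J_v[:, 3] = (-0.6470,1.1207,-4.8296)
J_ω[:, 3] = z_3
entry J[4][3] = 0.5000

0.500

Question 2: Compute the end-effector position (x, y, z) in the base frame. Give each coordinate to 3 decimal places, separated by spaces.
5.159 -2.936 -3.658

after link 1: o_1 = (0.5000, -0.8660, 4.0000)
after link 2: o_2 = (1.7196, -0.9784, 3.2929)
after link 3: o_3 = (1.0125, 0.2463, -2.3640)
after link 4: o_4 = (5.1593, -2.9362, -3.6581)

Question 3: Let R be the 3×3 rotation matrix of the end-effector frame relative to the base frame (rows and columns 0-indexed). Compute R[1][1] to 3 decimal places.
0.500

End-effector y-axis (col 1 of R) = (0.8660,0.5000,0.0000)
R[1][1] = 0.5000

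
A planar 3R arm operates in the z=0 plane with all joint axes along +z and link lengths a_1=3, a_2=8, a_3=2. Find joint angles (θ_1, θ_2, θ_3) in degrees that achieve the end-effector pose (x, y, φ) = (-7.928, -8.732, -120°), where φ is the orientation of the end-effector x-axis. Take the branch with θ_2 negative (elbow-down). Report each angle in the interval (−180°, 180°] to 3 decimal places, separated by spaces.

wrist centre = target − a_3·(cos φ, sin φ) = (-6.9280, -6.9999)
cos θ_2 = (96.9965−3²−8²)/(2·3·8) = 0.4999; θ_2 = -60.0049° (elbow-down)
β = atan2(-6.9999,-6.9280) = -134.7040°; ψ = atan2(-6.9285,6.9994) = -44.7085°
θ_1 = β − ψ = -89.9956°
θ_3 = φ − θ_1 − θ_2 = 30.0004° (wrapped to (-180°,180°])

-89.996 -60.005 30.000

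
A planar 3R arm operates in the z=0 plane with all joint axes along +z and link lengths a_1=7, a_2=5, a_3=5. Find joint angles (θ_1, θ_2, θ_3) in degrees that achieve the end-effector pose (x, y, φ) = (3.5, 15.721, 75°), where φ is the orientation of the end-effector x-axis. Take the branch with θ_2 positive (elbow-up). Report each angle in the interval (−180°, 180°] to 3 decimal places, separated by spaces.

59.995 45.011 -30.006

wrist centre = target − a_3·(cos φ, sin φ) = (2.2059, 10.8914)
cos θ_2 = (123.4880−7²−5²)/(2·7·5) = 0.7070; θ_2 = 45.0110° (elbow-up)
β = atan2(10.8914,2.2059) = 78.5504°; ψ = atan2(3.5362,10.5349) = 18.5552°
θ_1 = β − ψ = 59.9951°
θ_3 = φ − θ_1 − θ_2 = -30.0061° (wrapped to (-180°,180°])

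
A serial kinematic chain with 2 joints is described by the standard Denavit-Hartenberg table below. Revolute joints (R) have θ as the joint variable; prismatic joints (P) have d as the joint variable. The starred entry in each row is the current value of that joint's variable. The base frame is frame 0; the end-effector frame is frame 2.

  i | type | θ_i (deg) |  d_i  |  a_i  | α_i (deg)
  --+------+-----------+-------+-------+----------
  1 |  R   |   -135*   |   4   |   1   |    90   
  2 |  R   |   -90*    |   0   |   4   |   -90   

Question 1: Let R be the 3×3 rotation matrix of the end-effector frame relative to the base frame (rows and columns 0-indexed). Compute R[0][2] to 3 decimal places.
-0.707

End-effector z-axis (col 2 of R) = (-0.7071,-0.7071,0.0000)
R[0][2] = -0.7071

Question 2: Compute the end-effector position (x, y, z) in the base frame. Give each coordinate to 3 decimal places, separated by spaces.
after link 1: o_1 = (-0.7071, -0.7071, 4.0000)
after link 2: o_2 = (-0.7071, -0.7071, 0.0000)

-0.707 -0.707 0.000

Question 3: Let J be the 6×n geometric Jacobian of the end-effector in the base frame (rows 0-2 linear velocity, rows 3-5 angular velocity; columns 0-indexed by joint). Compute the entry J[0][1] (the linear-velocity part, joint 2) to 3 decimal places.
axis z_1 = (-0.7071,0.7071,0.0000); lever o_n−o_1 = (-0.0000,0.0000,-4.0000)
cross product → J_v[:, 1] = (-2.8284,-2.8284,0.0000)
J_ω[:, 1] = z_1
entry J[0][1] = -2.8284

-2.828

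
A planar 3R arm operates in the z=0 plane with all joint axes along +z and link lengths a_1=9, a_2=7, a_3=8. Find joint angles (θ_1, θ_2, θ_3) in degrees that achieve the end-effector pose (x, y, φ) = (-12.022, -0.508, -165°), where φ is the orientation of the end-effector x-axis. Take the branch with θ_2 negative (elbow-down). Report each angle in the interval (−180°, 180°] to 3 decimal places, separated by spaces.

-150.002 -149.996 134.998

wrist centre = target − a_3·(cos φ, sin φ) = (-4.2946, 1.5626)
cos θ_2 = (20.8851−9²−7²)/(2·9·7) = -0.8660; θ_2 = -149.9961° (elbow-down)
β = atan2(1.5626,-4.2946) = 160.0065°; ψ = atan2(-3.5004,2.9381) = -49.9917°
θ_1 = β − ψ = 209.9982°
θ_3 = φ − θ_1 − θ_2 = 134.9979° (wrapped to (-180°,180°])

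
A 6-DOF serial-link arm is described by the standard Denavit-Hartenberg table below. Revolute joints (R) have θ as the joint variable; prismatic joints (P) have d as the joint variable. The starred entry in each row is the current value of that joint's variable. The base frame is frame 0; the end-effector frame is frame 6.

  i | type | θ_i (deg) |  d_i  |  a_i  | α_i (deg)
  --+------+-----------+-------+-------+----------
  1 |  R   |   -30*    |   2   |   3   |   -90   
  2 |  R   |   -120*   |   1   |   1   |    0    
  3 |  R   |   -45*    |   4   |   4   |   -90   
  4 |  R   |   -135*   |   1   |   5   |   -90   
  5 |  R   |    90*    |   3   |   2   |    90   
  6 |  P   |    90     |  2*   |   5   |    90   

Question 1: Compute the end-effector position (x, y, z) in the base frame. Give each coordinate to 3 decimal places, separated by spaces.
5.807 14.668 3.118

after link 1: o_1 = (2.5981, -1.5000, 2.0000)
after link 2: o_2 = (2.6651, -0.3840, 2.8660)
after link 3: o_3 = (1.3190, 5.0120, 3.9013)
after link 4: o_4 = (6.2684, 6.2369, 3.9522)
after link 5: o_5 = (5.1063, 9.3574, 2.5694)
after link 6: o_6 = (5.8066, 14.6685, 3.1184)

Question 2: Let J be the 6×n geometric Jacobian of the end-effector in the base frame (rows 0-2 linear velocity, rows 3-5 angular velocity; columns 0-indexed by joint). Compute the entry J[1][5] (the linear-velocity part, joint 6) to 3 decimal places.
prismatic axis z_5 = (0.9451,0.2709,-0.1830)
J_v[:, 5] = z_5; J_ω[:, 5] = (0,0,0)
entry J[1][5] = 0.2709

0.271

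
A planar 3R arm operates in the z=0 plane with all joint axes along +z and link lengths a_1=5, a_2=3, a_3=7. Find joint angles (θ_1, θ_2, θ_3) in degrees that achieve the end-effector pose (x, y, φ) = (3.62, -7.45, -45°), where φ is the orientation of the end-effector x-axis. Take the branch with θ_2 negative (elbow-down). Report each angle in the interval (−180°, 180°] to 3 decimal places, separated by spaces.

wrist centre = target − a_3·(cos φ, sin φ) = (-1.3297, -2.5003)
cos θ_2 = (8.0195−5²−3²)/(2·5·3) = -0.8660; θ_2 = -149.9990° (elbow-down)
β = atan2(-2.5003,-1.3297) = -118.0061°; ψ = atan2(-1.5000,2.4019) = -31.9852°
θ_1 = β − ψ = -86.0208°
θ_3 = φ − θ_1 − θ_2 = -168.9801° (wrapped to (-180°,180°])

-86.021 -149.999 -168.980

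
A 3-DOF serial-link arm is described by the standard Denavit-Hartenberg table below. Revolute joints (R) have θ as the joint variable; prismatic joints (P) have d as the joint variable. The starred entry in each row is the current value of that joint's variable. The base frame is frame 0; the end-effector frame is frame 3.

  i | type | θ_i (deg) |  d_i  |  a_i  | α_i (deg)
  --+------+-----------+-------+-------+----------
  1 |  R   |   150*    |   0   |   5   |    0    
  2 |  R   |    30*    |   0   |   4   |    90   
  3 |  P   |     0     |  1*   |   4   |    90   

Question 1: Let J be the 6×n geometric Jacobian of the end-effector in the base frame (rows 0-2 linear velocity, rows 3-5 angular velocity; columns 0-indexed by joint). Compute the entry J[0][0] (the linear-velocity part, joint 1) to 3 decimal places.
axis z_0 = ẑ; lever o_n−o_0 = (-12.3301,3.5000,0.0000)
cross product → J_v[:, 0] = (-3.5000,-12.3301,0.0000)
J_ω[:, 0] = z_0
entry J[0][0] = -3.5000

-3.500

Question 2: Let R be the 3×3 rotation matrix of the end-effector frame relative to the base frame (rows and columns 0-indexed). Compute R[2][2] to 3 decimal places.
-1.000

End-effector z-axis (col 2 of R) = (0.0000,0.0000,-1.0000)
R[2][2] = -1.0000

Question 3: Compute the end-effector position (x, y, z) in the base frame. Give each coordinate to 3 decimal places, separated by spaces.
after link 1: o_1 = (-4.3301, 2.5000, 0.0000)
after link 2: o_2 = (-8.3301, 2.5000, 0.0000)
after link 3: o_3 = (-12.3301, 3.5000, 0.0000)

-12.330 3.500 0.000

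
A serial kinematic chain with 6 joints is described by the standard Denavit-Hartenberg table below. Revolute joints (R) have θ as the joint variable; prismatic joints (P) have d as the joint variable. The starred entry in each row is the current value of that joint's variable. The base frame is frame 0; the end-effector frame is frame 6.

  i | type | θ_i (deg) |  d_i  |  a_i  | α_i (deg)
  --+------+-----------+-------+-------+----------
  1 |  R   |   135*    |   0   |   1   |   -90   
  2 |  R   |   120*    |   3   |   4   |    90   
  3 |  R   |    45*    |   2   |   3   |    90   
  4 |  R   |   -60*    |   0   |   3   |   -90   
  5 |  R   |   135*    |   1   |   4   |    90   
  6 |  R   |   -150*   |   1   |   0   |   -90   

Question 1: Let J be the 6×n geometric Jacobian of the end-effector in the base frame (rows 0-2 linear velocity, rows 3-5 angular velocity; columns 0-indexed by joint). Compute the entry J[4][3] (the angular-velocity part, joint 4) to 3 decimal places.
axis z_3 = (0.7500,0.2500,-0.6124); lever o_n−o_3 = (-2.8182,-2.0227,1.4962)
cross product → J_v[:, 3] = (-0.8646,0.6037,-0.8125)
J_ω[:, 3] = z_3
entry J[4][3] = 0.2500

0.250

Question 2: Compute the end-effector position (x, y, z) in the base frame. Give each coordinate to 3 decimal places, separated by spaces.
-6.207 -5.876 -4.805

after link 1: o_1 = (-0.7071, 0.7071, 0.0000)
after link 2: o_2 = (-1.4142, -2.8284, -3.4641)
after link 3: o_3 = (-3.3890, -3.8537, -6.3012)
after link 4: o_4 = (-2.1730, -6.5697, -5.9207)
after link 5: o_5 = (-5.9634, -5.0595, -5.3277)
after link 6: o_6 = (-6.2071, -5.8764, -4.8050)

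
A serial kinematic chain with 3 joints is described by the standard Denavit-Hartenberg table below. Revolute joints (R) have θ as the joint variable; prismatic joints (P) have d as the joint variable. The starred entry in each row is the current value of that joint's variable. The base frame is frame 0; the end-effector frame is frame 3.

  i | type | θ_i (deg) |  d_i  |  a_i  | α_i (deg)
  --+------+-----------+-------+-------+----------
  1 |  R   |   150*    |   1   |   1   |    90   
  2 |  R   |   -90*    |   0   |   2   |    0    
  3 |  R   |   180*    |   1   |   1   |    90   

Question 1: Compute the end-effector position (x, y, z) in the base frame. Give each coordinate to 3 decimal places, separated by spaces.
-0.366 1.366 0.000

after link 1: o_1 = (-0.8660, 0.5000, 1.0000)
after link 2: o_2 = (-0.8660, 0.5000, -1.0000)
after link 3: o_3 = (-0.3660, 1.3660, 0.0000)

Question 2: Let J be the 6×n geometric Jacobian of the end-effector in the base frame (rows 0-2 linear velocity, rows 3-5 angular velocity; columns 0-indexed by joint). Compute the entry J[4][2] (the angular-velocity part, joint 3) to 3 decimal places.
axis z_2 = (0.5000,0.8660,0.0000); lever o_n−o_2 = (0.5000,0.8660,1.0000)
cross product → J_v[:, 2] = (0.8660,-0.5000,0.0000)
J_ω[:, 2] = z_2
entry J[4][2] = 0.8660

0.866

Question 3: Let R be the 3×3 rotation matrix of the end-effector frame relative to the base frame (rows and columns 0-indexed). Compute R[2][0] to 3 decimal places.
End-effector x-axis (col 0 of R) = (-0.0000,-0.0000,1.0000)
R[2][0] = 1.0000

1.000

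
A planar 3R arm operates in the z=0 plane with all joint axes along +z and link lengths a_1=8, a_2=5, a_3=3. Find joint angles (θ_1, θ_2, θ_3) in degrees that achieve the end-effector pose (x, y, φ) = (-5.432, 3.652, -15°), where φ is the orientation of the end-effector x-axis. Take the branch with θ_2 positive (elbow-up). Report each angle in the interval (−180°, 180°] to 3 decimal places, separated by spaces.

wrist centre = target − a_3·(cos φ, sin φ) = (-8.3298, 4.4285)
cos θ_2 = (88.9964−8²−5²)/(2·8·5) = -0.0000; θ_2 = 90.0026° (elbow-up)
β = atan2(4.4285,-8.3298) = 152.0030°; ψ = atan2(5.0000,7.9998) = 32.0061°
θ_1 = β − ψ = 119.9969°
θ_3 = φ − θ_1 − θ_2 = 135.0005° (wrapped to (-180°,180°])

119.997 90.003 135.001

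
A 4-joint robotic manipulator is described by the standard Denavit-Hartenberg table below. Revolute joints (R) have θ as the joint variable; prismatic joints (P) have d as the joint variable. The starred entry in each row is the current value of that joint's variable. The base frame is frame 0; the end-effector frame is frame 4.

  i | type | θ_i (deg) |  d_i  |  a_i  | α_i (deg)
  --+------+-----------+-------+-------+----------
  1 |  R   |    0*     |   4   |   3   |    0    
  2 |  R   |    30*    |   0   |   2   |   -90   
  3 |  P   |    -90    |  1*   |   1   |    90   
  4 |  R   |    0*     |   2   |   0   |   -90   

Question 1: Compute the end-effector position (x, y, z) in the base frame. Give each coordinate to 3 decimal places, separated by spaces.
after link 1: o_1 = (3.0000, 0.0000, 4.0000)
after link 2: o_2 = (4.7321, 1.0000, 4.0000)
after link 3: o_3 = (4.2321, 1.8660, 5.0000)
after link 4: o_4 = (2.5000, 0.8660, 5.0000)

2.500 0.866 5.000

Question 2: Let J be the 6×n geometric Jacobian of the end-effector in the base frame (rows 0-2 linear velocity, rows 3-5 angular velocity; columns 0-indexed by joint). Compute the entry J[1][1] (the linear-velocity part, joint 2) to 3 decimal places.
axis z_1 = (0.0000,0.0000,1.0000); lever o_n−o_1 = (-0.5000,0.8660,1.0000)
cross product → J_v[:, 1] = (-0.8660,-0.5000,0.0000)
J_ω[:, 1] = z_1
entry J[1][1] = -0.5000

-0.500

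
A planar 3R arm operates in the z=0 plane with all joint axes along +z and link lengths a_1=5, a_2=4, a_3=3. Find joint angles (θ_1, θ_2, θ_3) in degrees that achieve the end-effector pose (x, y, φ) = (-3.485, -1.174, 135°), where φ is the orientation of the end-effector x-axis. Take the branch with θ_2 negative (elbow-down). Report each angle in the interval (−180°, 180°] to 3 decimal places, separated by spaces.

-59.998 -134.994 -30.008

wrist centre = target − a_3·(cos φ, sin φ) = (-1.3637, -3.2953)
cos θ_2 = (12.7188−5²−4²)/(2·5·4) = -0.7070; θ_2 = -134.9939° (elbow-down)
β = atan2(-3.2953,-1.3637) = -112.4809°; ψ = atan2(-2.8287,2.1719) = -52.4832°
θ_1 = β − ψ = -59.9977°
θ_3 = φ − θ_1 − θ_2 = -30.0085° (wrapped to (-180°,180°])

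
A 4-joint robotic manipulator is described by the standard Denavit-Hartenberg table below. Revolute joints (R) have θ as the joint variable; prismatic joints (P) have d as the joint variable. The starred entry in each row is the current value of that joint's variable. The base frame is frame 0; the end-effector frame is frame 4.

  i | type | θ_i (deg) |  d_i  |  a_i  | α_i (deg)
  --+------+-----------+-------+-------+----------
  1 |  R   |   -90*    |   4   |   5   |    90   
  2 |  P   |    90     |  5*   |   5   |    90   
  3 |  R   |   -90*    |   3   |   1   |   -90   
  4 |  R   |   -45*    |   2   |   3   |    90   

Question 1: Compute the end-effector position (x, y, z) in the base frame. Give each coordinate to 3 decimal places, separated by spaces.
-1.879 -10.121 11.000

after link 1: o_1 = (0.0000, -5.0000, 4.0000)
after link 2: o_2 = (-5.0000, -5.0000, 9.0000)
after link 3: o_3 = (-4.0000, -8.0000, 9.0000)
after link 4: o_4 = (-1.8787, -10.1213, 11.0000)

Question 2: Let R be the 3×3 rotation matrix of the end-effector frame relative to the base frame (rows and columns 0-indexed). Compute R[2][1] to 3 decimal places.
1.000

End-effector y-axis (col 1 of R) = (0.0000,-0.0000,1.0000)
R[2][1] = 1.0000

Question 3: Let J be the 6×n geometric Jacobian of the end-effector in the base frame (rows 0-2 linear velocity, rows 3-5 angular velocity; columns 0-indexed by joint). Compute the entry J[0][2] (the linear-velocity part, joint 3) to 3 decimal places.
axis z_2 = (-0.0000,-1.0000,-0.0000); lever o_n−o_2 = (3.1213,-5.1213,2.0000)
cross product → J_v[:, 2] = (-2.0000,-0.0000,3.1213)
J_ω[:, 2] = z_2
entry J[0][2] = -2.0000

-2.000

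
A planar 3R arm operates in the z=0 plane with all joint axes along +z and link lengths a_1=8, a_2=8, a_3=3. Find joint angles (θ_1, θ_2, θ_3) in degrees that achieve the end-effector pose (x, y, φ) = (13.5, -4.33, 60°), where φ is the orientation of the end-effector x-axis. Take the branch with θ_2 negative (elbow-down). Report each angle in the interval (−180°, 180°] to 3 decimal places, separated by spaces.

0.001 -60.001 120.000

wrist centre = target − a_3·(cos φ, sin φ) = (12.0000, -6.9281)
cos θ_2 = (191.9982−8²−8²)/(2·8·8) = 0.5000; θ_2 = -60.0009° (elbow-down)
β = atan2(-6.9281,12.0000) = -29.9995°; ψ = atan2(-6.9283,11.9999) = -30.0005°
θ_1 = β − ψ = 0.0009°
θ_3 = φ − θ_1 − θ_2 = 120.0000° (wrapped to (-180°,180°])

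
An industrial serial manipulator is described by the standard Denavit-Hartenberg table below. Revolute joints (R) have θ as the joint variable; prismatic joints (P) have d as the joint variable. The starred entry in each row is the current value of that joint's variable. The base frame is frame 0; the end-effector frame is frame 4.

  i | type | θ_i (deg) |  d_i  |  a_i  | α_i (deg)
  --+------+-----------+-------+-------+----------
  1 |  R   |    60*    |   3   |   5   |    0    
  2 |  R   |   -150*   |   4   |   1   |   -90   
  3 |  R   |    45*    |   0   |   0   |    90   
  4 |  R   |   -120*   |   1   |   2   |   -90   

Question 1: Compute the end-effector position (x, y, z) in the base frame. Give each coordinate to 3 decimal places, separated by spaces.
after link 1: o_1 = (2.5000, 4.3301, 3.0000)
after link 2: o_2 = (2.5000, 3.3301, 7.0000)
after link 3: o_3 = (2.5000, 3.3301, 7.0000)
after link 4: o_4 = (0.7679, 3.3301, 8.4142)

0.768 3.330 8.414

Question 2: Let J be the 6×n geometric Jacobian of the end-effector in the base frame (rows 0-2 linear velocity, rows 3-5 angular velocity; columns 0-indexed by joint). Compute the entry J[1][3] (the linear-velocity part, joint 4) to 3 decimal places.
axis z_3 = (-0.0000,-0.7071,0.7071); lever o_n−o_3 = (-1.7321,0.0000,1.4142)
cross product → J_v[:, 3] = (-1.0000,-1.2247,-1.2247)
J_ω[:, 3] = z_3
entry J[1][3] = -1.2247

-1.225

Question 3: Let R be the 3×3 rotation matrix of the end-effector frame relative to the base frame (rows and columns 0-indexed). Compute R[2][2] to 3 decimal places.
End-effector z-axis (col 2 of R) = (-0.5000,-0.6124,-0.6124)
R[2][2] = -0.6124

-0.612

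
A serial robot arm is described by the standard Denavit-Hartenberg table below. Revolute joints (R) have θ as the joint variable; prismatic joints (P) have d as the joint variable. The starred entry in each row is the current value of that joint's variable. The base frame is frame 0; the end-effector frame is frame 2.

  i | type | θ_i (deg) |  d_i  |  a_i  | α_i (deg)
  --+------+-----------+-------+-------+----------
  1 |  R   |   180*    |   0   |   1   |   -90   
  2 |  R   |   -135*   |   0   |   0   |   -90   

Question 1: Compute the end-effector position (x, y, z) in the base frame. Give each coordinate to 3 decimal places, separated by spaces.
after link 1: o_1 = (-1.0000, 0.0000, 0.0000)
after link 2: o_2 = (-1.0000, 0.0000, 0.0000)

-1.000 0.000 0.000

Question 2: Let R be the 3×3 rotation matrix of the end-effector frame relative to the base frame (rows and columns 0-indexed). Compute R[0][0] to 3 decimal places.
0.707

End-effector x-axis (col 0 of R) = (0.7071,-0.0000,0.7071)
R[0][0] = 0.7071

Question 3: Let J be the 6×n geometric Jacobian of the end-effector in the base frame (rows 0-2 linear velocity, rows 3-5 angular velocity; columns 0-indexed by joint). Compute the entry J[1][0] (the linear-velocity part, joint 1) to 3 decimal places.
axis z_0 = ẑ; lever o_n−o_0 = (-1.0000,0.0000,0.0000)
cross product → J_v[:, 0] = (-0.0000,-1.0000,0.0000)
J_ω[:, 0] = z_0
entry J[1][0] = -1.0000

-1.000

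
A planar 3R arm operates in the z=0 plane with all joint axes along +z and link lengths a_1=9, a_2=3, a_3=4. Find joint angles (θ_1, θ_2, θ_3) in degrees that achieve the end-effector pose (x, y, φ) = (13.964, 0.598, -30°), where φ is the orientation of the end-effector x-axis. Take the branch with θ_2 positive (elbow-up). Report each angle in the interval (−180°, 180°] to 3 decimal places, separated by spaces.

wrist centre = target − a_3·(cos φ, sin φ) = (10.4999, 2.5980)
cos θ_2 = (116.9975−9²−3²)/(2·9·3) = 0.5000; θ_2 = 60.0031° (elbow-up)
β = atan2(2.5980,10.4999) = 13.8976°; ψ = atan2(2.5982,10.4999) = 13.8985°
θ_1 = β − ψ = -0.0009°
θ_3 = φ − θ_1 − θ_2 = -90.0022° (wrapped to (-180°,180°])

-0.001 60.003 -90.002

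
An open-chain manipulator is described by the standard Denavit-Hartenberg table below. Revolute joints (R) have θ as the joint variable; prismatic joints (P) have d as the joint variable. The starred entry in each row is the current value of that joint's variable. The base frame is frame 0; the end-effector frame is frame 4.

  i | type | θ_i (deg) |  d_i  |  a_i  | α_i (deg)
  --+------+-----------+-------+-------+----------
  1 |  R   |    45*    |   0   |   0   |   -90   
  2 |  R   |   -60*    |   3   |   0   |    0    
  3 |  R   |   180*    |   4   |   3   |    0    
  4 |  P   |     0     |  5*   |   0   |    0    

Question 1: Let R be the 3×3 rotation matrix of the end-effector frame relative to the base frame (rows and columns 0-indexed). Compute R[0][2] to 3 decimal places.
-0.707

End-effector z-axis (col 2 of R) = (-0.7071,0.7071,0.0000)
R[0][2] = -0.7071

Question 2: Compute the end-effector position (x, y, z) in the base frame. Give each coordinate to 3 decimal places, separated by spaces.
after link 1: o_1 = (0.0000, 0.0000, 0.0000)
after link 2: o_2 = (-2.1213, 2.1213, 0.0000)
after link 3: o_3 = (-6.0104, 3.8891, -2.5981)
after link 4: o_4 = (-9.5459, 7.4246, -2.5981)

-9.546 7.425 -2.598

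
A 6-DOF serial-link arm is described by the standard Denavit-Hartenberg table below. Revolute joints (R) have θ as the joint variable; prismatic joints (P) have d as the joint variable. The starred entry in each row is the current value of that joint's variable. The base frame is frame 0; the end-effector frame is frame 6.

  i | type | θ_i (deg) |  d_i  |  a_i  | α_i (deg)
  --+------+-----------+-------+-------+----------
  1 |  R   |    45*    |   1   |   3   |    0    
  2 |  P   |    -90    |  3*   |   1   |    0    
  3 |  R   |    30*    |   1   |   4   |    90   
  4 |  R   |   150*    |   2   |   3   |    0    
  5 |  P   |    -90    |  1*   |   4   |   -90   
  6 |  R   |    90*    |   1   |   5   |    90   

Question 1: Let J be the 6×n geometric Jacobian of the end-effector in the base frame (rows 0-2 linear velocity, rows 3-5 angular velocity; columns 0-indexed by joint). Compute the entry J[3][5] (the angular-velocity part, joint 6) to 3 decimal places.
-0.837

axis z_5 = (-0.8365,0.2241,0.5000); lever o_n−o_5 = (0.4576,5.0538,0.5000)
cross product → J_v[:, 5] = (-2.4148,0.6470,-4.3301)
J_ω[:, 5] = z_5
entry J[3][5] = -0.8365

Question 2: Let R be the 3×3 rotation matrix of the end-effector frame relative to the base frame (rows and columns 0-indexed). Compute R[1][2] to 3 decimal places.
-0.129

End-effector z-axis (col 2 of R) = (0.4830,-0.1294,0.8660)
R[1][2] = -0.1294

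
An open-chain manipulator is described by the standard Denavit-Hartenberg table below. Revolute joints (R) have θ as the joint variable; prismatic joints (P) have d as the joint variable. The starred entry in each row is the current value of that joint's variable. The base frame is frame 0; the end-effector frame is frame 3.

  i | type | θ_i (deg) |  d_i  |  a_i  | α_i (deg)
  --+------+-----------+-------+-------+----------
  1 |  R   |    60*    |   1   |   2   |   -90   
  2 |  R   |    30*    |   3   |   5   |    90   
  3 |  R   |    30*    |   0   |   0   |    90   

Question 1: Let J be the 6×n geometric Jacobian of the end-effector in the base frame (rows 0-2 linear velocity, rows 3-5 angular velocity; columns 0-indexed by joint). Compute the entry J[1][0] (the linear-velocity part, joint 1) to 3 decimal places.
axis z_0 = ẑ; lever o_n−o_0 = (0.5670,6.9821,-1.5000)
cross product → J_v[:, 0] = (-6.9821,0.5670,0.0000)
J_ω[:, 0] = z_0
entry J[1][0] = 0.5670

0.567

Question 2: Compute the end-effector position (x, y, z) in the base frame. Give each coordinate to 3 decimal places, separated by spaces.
after link 1: o_1 = (1.0000, 1.7321, 1.0000)
after link 2: o_2 = (0.5670, 6.9821, -1.5000)
after link 3: o_3 = (0.5670, 6.9821, -1.5000)

0.567 6.982 -1.500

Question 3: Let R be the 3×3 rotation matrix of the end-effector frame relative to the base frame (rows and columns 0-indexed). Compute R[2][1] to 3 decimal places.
End-effector y-axis (col 1 of R) = (0.2500,0.4330,0.8660)
R[2][1] = 0.8660

0.866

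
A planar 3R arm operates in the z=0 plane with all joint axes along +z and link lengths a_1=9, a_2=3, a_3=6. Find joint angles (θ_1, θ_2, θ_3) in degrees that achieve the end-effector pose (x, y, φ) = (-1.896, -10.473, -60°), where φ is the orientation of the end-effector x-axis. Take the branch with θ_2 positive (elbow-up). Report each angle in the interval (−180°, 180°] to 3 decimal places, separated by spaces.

wrist centre = target − a_3·(cos φ, sin φ) = (-4.8960, -5.2768)
cos θ_2 = (51.8159−9²−3²)/(2·9·3) = -0.7071; θ_2 = 135.0004° (elbow-up)
β = atan2(-5.2768,-4.8960) = -132.8560°; ψ = atan2(2.1213,6.8787) = 17.1392°
θ_1 = β − ψ = -149.9952°
θ_3 = φ − θ_1 − θ_2 = -45.0053° (wrapped to (-180°,180°])

-149.995 135.000 -45.005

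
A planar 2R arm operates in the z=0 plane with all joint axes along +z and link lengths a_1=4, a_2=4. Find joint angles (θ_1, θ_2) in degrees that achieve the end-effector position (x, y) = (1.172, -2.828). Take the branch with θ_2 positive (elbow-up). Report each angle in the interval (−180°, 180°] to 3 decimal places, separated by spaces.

cos θ_2 = (9.3712−4²−4²)/(2·4·4) = -0.7072; θ_2 = 135.0036° (elbow-up)
β = atan2(-2.8280,1.1720) = -67.4896°; ψ = atan2(2.8283,1.1714) = 67.5018°
θ_1 = β − ψ = -134.9913°

-134.991 135.004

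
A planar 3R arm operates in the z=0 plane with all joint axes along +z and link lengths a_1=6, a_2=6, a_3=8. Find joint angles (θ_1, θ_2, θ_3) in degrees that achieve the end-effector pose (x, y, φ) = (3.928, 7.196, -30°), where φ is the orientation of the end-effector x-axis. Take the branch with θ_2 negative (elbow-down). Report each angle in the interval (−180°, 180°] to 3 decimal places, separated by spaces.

120.003 -30.003 -119.999

wrist centre = target − a_3·(cos φ, sin φ) = (-3.0002, 11.1960)
cos θ_2 = (134.3516−6²−6²)/(2·6·6) = 0.8660; θ_2 = -30.0035° (elbow-down)
β = atan2(11.1960,-3.0002) = 105.0012°; ψ = atan2(-3.0003,11.1960) = -15.0017°
θ_1 = β − ψ = 120.0029°
θ_3 = φ − θ_1 − θ_2 = -119.9994° (wrapped to (-180°,180°])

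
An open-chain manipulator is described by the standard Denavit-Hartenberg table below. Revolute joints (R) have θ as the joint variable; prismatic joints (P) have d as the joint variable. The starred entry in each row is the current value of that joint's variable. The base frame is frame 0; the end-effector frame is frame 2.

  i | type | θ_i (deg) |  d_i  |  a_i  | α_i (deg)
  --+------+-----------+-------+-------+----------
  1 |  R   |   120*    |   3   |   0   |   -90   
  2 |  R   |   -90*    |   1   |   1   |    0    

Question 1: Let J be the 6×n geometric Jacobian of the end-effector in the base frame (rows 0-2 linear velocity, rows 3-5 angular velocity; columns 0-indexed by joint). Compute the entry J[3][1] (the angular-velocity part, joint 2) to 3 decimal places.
-0.866

axis z_1 = (-0.8660,-0.5000,0.0000); lever o_n−o_1 = (-0.8660,-0.5000,1.0000)
cross product → J_v[:, 1] = (-0.5000,0.8660,-0.0000)
J_ω[:, 1] = z_1
entry J[3][1] = -0.8660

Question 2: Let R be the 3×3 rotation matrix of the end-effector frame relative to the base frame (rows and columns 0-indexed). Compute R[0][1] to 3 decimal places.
-0.500

End-effector y-axis (col 1 of R) = (-0.5000,0.8660,-0.0000)
R[0][1] = -0.5000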